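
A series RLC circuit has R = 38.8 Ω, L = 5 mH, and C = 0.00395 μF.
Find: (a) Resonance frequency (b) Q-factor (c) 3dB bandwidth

Step 1 — Resonance: ω₀ = 1/√(LC) = 1/√(0.005·3.95e-09) = 2.25e+05 rad/s.
Step 2 — f₀ = ω₀/(2π) = 3.581e+04 Hz.
Step 3 — Series Q: Q = ω₀L/R = 2.25e+05·0.005/38.8 = 29.
Step 4 — Bandwidth: Δω = ω₀/Q = 7760 rad/s; BW = Δω/(2π) = 1235 Hz.

(a) f₀ = 3.581e+04 Hz  (b) Q = 29  (c) BW = 1235 Hz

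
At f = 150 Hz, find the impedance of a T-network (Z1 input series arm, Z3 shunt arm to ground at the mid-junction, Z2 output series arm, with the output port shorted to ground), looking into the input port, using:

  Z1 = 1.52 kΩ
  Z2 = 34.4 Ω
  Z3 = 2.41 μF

Step 1 — Angular frequency: ω = 2π·f = 2π·150 = 942.5 rad/s.
Step 2 — Component impedances:
  Z1: Z = R = 1520 Ω
  Z2: Z = R = 34.4 Ω
  Z3: Z = 1/(jωC) = -j/(ω·C) = 0 - j440.3 Ω
Step 3 — With the output port shorted to ground, the output series arm Z2 runs from the junction to ground; the shunt arm Z3 also runs from the junction to ground. They appear in parallel: Z3 || Z2 = 34.19 - j2.672 Ω.
Step 4 — Series with input arm Z1: Z_in = Z1 + (Z3 || Z2) = 1554 - j2.672 Ω = 1554∠-0.1° Ω.

Z = 1554 - j2.672 Ω = 1554∠-0.1° Ω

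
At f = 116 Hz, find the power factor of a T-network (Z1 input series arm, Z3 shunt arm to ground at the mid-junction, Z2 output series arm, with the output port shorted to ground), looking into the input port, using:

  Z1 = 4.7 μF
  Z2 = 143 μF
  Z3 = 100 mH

Step 1 — Angular frequency: ω = 2π·f = 2π·116 = 728.8 rad/s.
Step 2 — Component impedances:
  Z1: Z = 1/(jωC) = -j/(ω·C) = 0 - j291.9 Ω
  Z2: Z = 1/(jωC) = -j/(ω·C) = 0 - j9.595 Ω
  Z3: Z = jωL = j·728.8·0.1 = 0 + j72.88 Ω
Step 3 — With the output port shorted to ground, the output series arm Z2 runs from the junction to ground; the shunt arm Z3 also runs from the junction to ground. They appear in parallel: Z3 || Z2 = 0 - j11.05 Ω.
Step 4 — Series with input arm Z1: Z_in = Z1 + (Z3 || Z2) = 0 - j303 Ω = 303∠-90.0° Ω.
Step 5 — Power factor: PF = cos(φ) = Re(Z)/|Z| = 0/303 = 0.
Step 6 — Type: Im(Z) = -303 ⇒ leading (phase φ = -90.0°).

PF = 0 (leading, φ = -90.0°)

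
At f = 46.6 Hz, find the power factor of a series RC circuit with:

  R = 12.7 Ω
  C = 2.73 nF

Step 1 — Angular frequency: ω = 2π·f = 2π·46.6 = 292.8 rad/s.
Step 2 — Component impedances:
  R: Z = R = 12.7 Ω
  C: Z = 1/(jωC) = -j/(ω·C) = 0 - j1.251e+06 Ω
Step 3 — Series combination: Z_total = R + C = 12.7 - j1.251e+06 Ω = 1.251e+06∠-90.0° Ω.
Step 4 — Power factor: PF = cos(φ) = Re(Z)/|Z| = 12.7/1.251e+06 = 1.015e-05.
Step 5 — Type: Im(Z) = -1.251e+06 ⇒ leading (phase φ = -90.0°).

PF = 1.015e-05 (leading, φ = -90.0°)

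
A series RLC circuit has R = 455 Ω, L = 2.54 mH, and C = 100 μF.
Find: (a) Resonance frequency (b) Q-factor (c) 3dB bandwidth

Step 1 — Resonance: ω₀ = 1/√(LC) = 1/√(0.00254·0.0001) = 1984 rad/s.
Step 2 — f₀ = ω₀/(2π) = 315.8 Hz.
Step 3 — Series Q: Q = ω₀L/R = 1984·0.00254/455 = 0.01108.
Step 4 — Bandwidth: Δω = ω₀/Q = 1.791e+05 rad/s; BW = Δω/(2π) = 2.851e+04 Hz.

(a) f₀ = 315.8 Hz  (b) Q = 0.01108  (c) BW = 2.851e+04 Hz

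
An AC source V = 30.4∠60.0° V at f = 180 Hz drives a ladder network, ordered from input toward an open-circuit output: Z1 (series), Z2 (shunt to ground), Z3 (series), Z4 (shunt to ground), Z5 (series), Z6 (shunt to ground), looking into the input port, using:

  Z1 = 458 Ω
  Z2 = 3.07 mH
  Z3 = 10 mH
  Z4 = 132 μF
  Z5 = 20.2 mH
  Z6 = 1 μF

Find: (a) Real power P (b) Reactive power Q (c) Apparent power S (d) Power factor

Step 1 — Angular frequency: ω = 2π·f = 2π·180 = 1131 rad/s.
Step 2 — Component impedances:
  Z1: Z = R = 458 Ω
  Z2: Z = jωL = j·1131·0.00307 = 0 + j3.472 Ω
  Z3: Z = jωL = j·1131·0.01 = 0 + j11.31 Ω
  Z4: Z = 1/(jωC) = -j/(ω·C) = 0 - j6.698 Ω
  Z5: Z = jωL = j·1131·0.0202 = 0 + j22.85 Ω
  Z6: Z = 1/(jωC) = -j/(ω·C) = 0 - j884.2 Ω
Step 3 — Ladder network (open output): work backward from the far end, alternating series and parallel combinations. Z_in = 458 + j1.99 Ω = 458∠0.2° Ω.
Step 4 — Source phasor: V = 30.4∠60.0° V = 15.2 + j26.33 V.
Step 5 — Current: I = V / Z = 0.03344 + j0.05734 A = 0.06637∠59.8° A.
Step 6 — Complex power: S = V·I* = 2.018 + j0.008768 VA.
Step 7 — Real power: P = Re(S) = 2.018 W.
Step 8 — Reactive power: Q = Im(S) = 0.008768 VAR.
Step 9 — Apparent power: |S| = 2.018 VA.
Step 10 — Power factor: PF = P/|S| = 1 (lagging).

(a) P = 2.018 W  (b) Q = 0.008768 VAR  (c) S = 2.018 VA  (d) PF = 1 (lagging)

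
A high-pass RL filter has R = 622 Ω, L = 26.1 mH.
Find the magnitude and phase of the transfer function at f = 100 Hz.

Step 1 — Angular frequency: ω = 2π·100 = 628.3 rad/s.
Step 2 — Transfer function: H(jω) = jωL/(R + jωL).
Step 3 — Numerator jωL = j·16.4; denominator R + jωL = 622 + j16.4.
Step 4 — H = 0.0006946 + j0.02635.
Step 5 — Magnitude: |H| = 0.02636 (-31.6 dB); phase: φ = 88.5°.

|H| = 0.02636 (-31.6 dB), φ = 88.5°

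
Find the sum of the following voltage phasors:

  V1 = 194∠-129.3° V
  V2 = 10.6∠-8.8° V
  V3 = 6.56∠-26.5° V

Step 1 — Convert each phasor to rectangular form:
  V1 = 194·(cos(-129.3°) + j·sin(-129.3°)) = -122.9 - j150.1 V
  V2 = 10.6·(cos(-8.8°) + j·sin(-8.8°)) = 10.48 - j1.622 V
  V3 = 6.56·(cos(-26.5°) + j·sin(-26.5°)) = 5.871 - j2.927 V
Step 2 — Sum components: V_total = -106.5 - j154.7 V.
Step 3 — Convert to polar: |V_total| = 187.8 V, ∠V_total = -124.6°.

V_total = 187.8∠-124.6° V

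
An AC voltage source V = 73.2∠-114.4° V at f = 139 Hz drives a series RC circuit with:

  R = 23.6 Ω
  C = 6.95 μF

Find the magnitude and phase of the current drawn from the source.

Step 1 — Angular frequency: ω = 2π·f = 2π·139 = 873.4 rad/s.
Step 2 — Component impedances:
  R: Z = R = 23.6 Ω
  C: Z = 1/(jωC) = -j/(ω·C) = 0 - j164.7 Ω
Step 3 — Series combination: Z_total = R + C = 23.6 - j164.7 Ω = 166.4∠-81.8° Ω.
Step 4 — Source phasor: V = 73.2∠-114.4° V = -30.24 - j66.66 V.
Step 5 — Ohm's law: I = V / Z_total = (-30.24 - j66.66) / (23.6 - j164.7) = 0.3707 - j0.2367 A.
Step 6 — Convert to polar: |I| = 0.4398 A, ∠I = -32.6°.

I = 0.4398∠-32.6° A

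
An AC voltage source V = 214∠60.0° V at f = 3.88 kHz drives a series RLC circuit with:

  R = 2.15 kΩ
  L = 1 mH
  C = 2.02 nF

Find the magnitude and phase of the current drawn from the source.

Step 1 — Angular frequency: ω = 2π·f = 2π·3880 = 2.438e+04 rad/s.
Step 2 — Component impedances:
  R: Z = R = 2150 Ω
  L: Z = jωL = j·2.438e+04·0.001 = 0 + j24.38 Ω
  C: Z = 1/(jωC) = -j/(ω·C) = 0 - j2.031e+04 Ω
Step 3 — Series combination: Z_total = R + L + C = 2150 - j2.028e+04 Ω = 2.04e+04∠-83.9° Ω.
Step 4 — Source phasor: V = 214∠60.0° V = 107 + j185.3 V.
Step 5 — Ohm's law: I = V / Z_total = (107 + j185.3) / (2150 - j2.028e+04) = -0.008483 + j0.006175 A.
Step 6 — Convert to polar: |I| = 0.01049 A, ∠I = 143.9°.

I = 0.01049∠143.9° A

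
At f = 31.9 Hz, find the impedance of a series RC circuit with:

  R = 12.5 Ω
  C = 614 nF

Step 1 — Angular frequency: ω = 2π·f = 2π·31.9 = 200.4 rad/s.
Step 2 — Component impedances:
  R: Z = R = 12.5 Ω
  C: Z = 1/(jωC) = -j/(ω·C) = 0 - j8126 Ω
Step 3 — Series combination: Z_total = R + C = 12.5 - j8126 Ω = 8126∠-89.9° Ω.

Z = 12.5 - j8126 Ω = 8126∠-89.9° Ω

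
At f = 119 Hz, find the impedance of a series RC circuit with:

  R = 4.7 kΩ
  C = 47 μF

Step 1 — Angular frequency: ω = 2π·f = 2π·119 = 747.7 rad/s.
Step 2 — Component impedances:
  R: Z = R = 4700 Ω
  C: Z = 1/(jωC) = -j/(ω·C) = 0 - j28.46 Ω
Step 3 — Series combination: Z_total = R + C = 4700 - j28.46 Ω = 4700∠-0.3° Ω.

Z = 4700 - j28.46 Ω = 4700∠-0.3° Ω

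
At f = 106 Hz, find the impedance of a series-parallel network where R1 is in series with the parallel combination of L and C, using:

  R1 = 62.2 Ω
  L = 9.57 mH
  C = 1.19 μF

Step 1 — Angular frequency: ω = 2π·f = 2π·106 = 666 rad/s.
Step 2 — Component impedances:
  R1: Z = R = 62.2 Ω
  L: Z = jωL = j·666·0.00957 = 0 + j6.374 Ω
  C: Z = 1/(jωC) = -j/(ω·C) = 0 - j1262 Ω
Step 3 — Parallel branch: L || C = 1/(1/L + 1/C) = 0 + j6.406 Ω.
Step 4 — Series with R1: Z_total = R1 + (L || C) = 62.2 + j6.406 Ω = 62.53∠5.9° Ω.

Z = 62.2 + j6.406 Ω = 62.53∠5.9° Ω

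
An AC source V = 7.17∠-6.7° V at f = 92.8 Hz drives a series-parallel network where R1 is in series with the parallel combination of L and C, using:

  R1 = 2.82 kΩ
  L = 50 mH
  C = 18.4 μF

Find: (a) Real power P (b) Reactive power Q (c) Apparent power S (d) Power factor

Step 1 — Angular frequency: ω = 2π·f = 2π·92.8 = 583.1 rad/s.
Step 2 — Component impedances:
  R1: Z = R = 2820 Ω
  L: Z = jωL = j·583.1·0.05 = 0 + j29.15 Ω
  C: Z = 1/(jωC) = -j/(ω·C) = 0 - j93.21 Ω
Step 3 — Parallel branch: L || C = 1/(1/L + 1/C) = 0 + j42.42 Ω.
Step 4 — Series with R1: Z_total = R1 + (L || C) = 2820 + j42.42 Ω = 2820∠0.9° Ω.
Step 5 — Source phasor: V = 7.17∠-6.7° V = 7.121 - j0.8365 V.
Step 6 — Current: I = V / Z = 0.00252 - j0.0003346 A = 0.002542∠-7.6° A.
Step 7 — Complex power: S = V·I* = 0.01823 + j0.0002742 VA.
Step 8 — Real power: P = Re(S) = 0.01823 W.
Step 9 — Reactive power: Q = Im(S) = 0.0002742 VAR.
Step 10 — Apparent power: |S| = 0.01823 VA.
Step 11 — Power factor: PF = P/|S| = 0.9999 (lagging).

(a) P = 0.01823 W  (b) Q = 0.0002742 VAR  (c) S = 0.01823 VA  (d) PF = 0.9999 (lagging)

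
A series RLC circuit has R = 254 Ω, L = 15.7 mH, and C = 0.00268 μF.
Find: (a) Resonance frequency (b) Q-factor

Step 1 — Resonance condition Im(Z)=0 gives ω₀ = 1/√(LC).
Step 2 — ω₀ = 1/√(0.0157·2.68e-09) = 1.542e+05 rad/s.
Step 3 — f₀ = ω₀/(2π) = 2.454e+04 Hz.
Step 4 — Series Q: Q = ω₀L/R = 1.542e+05·0.0157/254 = 9.529.

(a) f₀ = 2.454e+04 Hz  (b) Q = 9.529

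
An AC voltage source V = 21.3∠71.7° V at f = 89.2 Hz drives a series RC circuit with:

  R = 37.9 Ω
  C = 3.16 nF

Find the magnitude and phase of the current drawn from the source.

Step 1 — Angular frequency: ω = 2π·f = 2π·89.2 = 560.5 rad/s.
Step 2 — Component impedances:
  R: Z = R = 37.9 Ω
  C: Z = 1/(jωC) = -j/(ω·C) = 0 - j5.646e+05 Ω
Step 3 — Series combination: Z_total = R + C = 37.9 - j5.646e+05 Ω = 5.646e+05∠-90.0° Ω.
Step 4 — Source phasor: V = 21.3∠71.7° V = 6.688 + j20.22 V.
Step 5 — Ohm's law: I = V / Z_total = (6.688 + j20.22) / (37.9 - j5.646e+05) = -3.581e-05 + j1.185e-05 A.
Step 6 — Convert to polar: |I| = 3.772e-05 A, ∠I = 161.7°.

I = 3.772e-05∠161.7° A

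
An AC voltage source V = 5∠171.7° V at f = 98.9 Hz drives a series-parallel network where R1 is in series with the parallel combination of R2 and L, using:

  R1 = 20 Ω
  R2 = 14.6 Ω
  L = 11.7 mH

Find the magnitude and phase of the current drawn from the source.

Step 1 — Angular frequency: ω = 2π·f = 2π·98.9 = 621.4 rad/s.
Step 2 — Component impedances:
  R1: Z = R = 20 Ω
  R2: Z = R = 14.6 Ω
  L: Z = jωL = j·621.4·0.0117 = 0 + j7.27 Ω
Step 3 — Parallel branch: R2 || L = 1/(1/R2 + 1/L) = 2.901 + j5.826 Ω.
Step 4 — Series with R1: Z_total = R1 + (R2 || L) = 22.9 + j5.826 Ω = 23.63∠14.3° Ω.
Step 5 — Source phasor: V = 5∠171.7° V = -4.948 + j0.7218 V.
Step 6 — Ohm's law: I = V / Z_total = (-4.948 + j0.7218) / (22.9 + j5.826) = -0.1954 + j0.08122 A.
Step 7 — Convert to polar: |I| = 0.2116 A, ∠I = 157.4°.

I = 0.2116∠157.4° A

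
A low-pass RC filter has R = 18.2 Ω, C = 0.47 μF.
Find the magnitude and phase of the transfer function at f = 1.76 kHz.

Step 1 — Angular frequency: ω = 2π·1760 = 1.106e+04 rad/s.
Step 2 — Transfer function: H(jω) = 1/(1 + jωRC).
Step 3 — Denominator: 1 + jωRC = 1 + j·1.106e+04·18.2·4.7e-07 = 1 + j0.09459.
Step 4 — H = 0.9911 - j0.09375.
Step 5 — Magnitude: |H| = 0.9956 (-0.0 dB); phase: φ = -5.4°.

|H| = 0.9956 (-0.0 dB), φ = -5.4°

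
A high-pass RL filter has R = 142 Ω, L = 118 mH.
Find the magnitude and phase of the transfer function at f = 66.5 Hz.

Step 1 — Angular frequency: ω = 2π·66.5 = 417.8 rad/s.
Step 2 — Transfer function: H(jω) = jωL/(R + jωL).
Step 3 — Numerator jωL = j·49.3; denominator R + jωL = 142 + j49.3.
Step 4 — H = 0.1076 + j0.3099.
Step 5 — Magnitude: |H| = 0.328 (-9.7 dB); phase: φ = 70.9°.

|H| = 0.328 (-9.7 dB), φ = 70.9°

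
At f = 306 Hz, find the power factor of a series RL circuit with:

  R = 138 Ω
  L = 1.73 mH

Step 1 — Angular frequency: ω = 2π·f = 2π·306 = 1923 rad/s.
Step 2 — Component impedances:
  R: Z = R = 138 Ω
  L: Z = jωL = j·1923·0.00173 = 0 + j3.326 Ω
Step 3 — Series combination: Z_total = R + L = 138 + j3.326 Ω = 138∠1.4° Ω.
Step 4 — Power factor: PF = cos(φ) = Re(Z)/|Z| = 138/138.04 = 0.9997.
Step 5 — Type: Im(Z) = 3.326 ⇒ lagging (phase φ = 1.4°).

PF = 0.9997 (lagging, φ = 1.4°)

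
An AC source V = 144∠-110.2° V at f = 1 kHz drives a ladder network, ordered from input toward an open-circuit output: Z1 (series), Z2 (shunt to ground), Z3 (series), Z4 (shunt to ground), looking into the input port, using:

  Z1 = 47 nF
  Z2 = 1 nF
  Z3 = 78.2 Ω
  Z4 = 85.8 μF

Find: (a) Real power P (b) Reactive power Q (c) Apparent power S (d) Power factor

Step 1 — Angular frequency: ω = 2π·f = 2π·1000 = 6283 rad/s.
Step 2 — Component impedances:
  Z1: Z = 1/(jωC) = -j/(ω·C) = 0 - j3386 Ω
  Z2: Z = 1/(jωC) = -j/(ω·C) = 0 - j1.592e+05 Ω
  Z3: Z = R = 78.2 Ω
  Z4: Z = 1/(jωC) = -j/(ω·C) = 0 - j1.855 Ω
Step 3 — Ladder network (open output): work backward from the far end, alternating series and parallel combinations. Z_in = 78.2 - j3388 Ω = 3389∠-88.7° Ω.
Step 4 — Source phasor: V = 144∠-110.2° V = -49.72 - j135.1 V.
Step 5 — Current: I = V / Z = 0.03953 - j0.01559 A = 0.04249∠-21.5° A.
Step 6 — Complex power: S = V·I* = 0.1412 - j6.117 VA.
Step 7 — Real power: P = Re(S) = 0.1412 W.
Step 8 — Reactive power: Q = Im(S) = -6.117 VAR.
Step 9 — Apparent power: |S| = 6.118 VA.
Step 10 — Power factor: PF = P/|S| = 0.02307 (leading).

(a) P = 0.1412 W  (b) Q = -6.117 VAR  (c) S = 6.118 VA  (d) PF = 0.02307 (leading)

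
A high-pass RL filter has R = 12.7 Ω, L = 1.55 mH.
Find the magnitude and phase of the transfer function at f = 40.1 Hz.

Step 1 — Angular frequency: ω = 2π·40.1 = 252 rad/s.
Step 2 — Transfer function: H(jω) = jωL/(R + jωL).
Step 3 — Numerator jωL = j·0.3905; denominator R + jωL = 12.7 + j0.3905.
Step 4 — H = 0.0009447 + j0.03072.
Step 5 — Magnitude: |H| = 0.03074 (-30.2 dB); phase: φ = 88.2°.

|H| = 0.03074 (-30.2 dB), φ = 88.2°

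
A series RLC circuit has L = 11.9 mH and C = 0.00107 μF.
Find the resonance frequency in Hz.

Step 1 — Resonance condition Im(Z)=0 gives ω₀ = 1/√(LC).
Step 2 — ω₀ = 1/√(0.0119·1.07e-09) = 2.802e+05 rad/s.
Step 3 — f₀ = ω₀/(2π) = 4.46e+04 Hz.

f₀ = 4.46e+04 Hz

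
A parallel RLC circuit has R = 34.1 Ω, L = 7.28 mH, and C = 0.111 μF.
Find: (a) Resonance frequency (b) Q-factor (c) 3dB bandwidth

Step 1 — Resonance: ω₀ = 1/√(LC) = 1/√(0.00728·1.11e-07) = 3.518e+04 rad/s.
Step 2 — f₀ = ω₀/(2π) = 5599 Hz.
Step 3 — Parallel Q: Q = R/(ω₀L) = 34.1/(3.518e+04·0.00728) = 0.1332.
Step 4 — Bandwidth: Δω = ω₀/Q = 2.642e+05 rad/s; BW = Δω/(2π) = 4.205e+04 Hz.

(a) f₀ = 5599 Hz  (b) Q = 0.1332  (c) BW = 4.205e+04 Hz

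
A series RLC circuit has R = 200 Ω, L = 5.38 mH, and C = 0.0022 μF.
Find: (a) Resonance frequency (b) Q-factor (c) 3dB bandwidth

Step 1 — Resonance condition Im(Z)=0 gives ω₀ = 1/√(LC).
Step 2 — ω₀ = 1/√(0.00538·2.2e-09) = 2.907e+05 rad/s.
Step 3 — f₀ = ω₀/(2π) = 4.626e+04 Hz.
Step 4 — Series Q: Q = ω₀L/R = 2.907e+05·0.00538/200 = 7.819.
Step 5 — 3dB bandwidth: Δω = ω₀/Q = 3.717e+04 rad/s; BW = Δω/(2π) = 5917 Hz.

(a) f₀ = 4.626e+04 Hz  (b) Q = 7.819  (c) BW = 5917 Hz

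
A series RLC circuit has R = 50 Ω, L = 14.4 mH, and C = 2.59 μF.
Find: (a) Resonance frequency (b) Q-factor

Step 1 — Resonance condition Im(Z)=0 gives ω₀ = 1/√(LC).
Step 2 — ω₀ = 1/√(0.0144·2.59e-06) = 5178 rad/s.
Step 3 — f₀ = ω₀/(2π) = 824.1 Hz.
Step 4 — Series Q: Q = ω₀L/R = 5178·0.0144/50 = 1.491.

(a) f₀ = 824.1 Hz  (b) Q = 1.491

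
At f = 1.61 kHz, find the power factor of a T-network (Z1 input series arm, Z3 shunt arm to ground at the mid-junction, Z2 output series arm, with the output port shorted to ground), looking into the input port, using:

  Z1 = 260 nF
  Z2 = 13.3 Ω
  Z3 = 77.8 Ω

Step 1 — Angular frequency: ω = 2π·f = 2π·1610 = 1.012e+04 rad/s.
Step 2 — Component impedances:
  Z1: Z = 1/(jωC) = -j/(ω·C) = 0 - j380.2 Ω
  Z2: Z = R = 13.3 Ω
  Z3: Z = R = 77.8 Ω
Step 3 — With the output port shorted to ground, the output series arm Z2 runs from the junction to ground; the shunt arm Z3 also runs from the junction to ground. They appear in parallel: Z3 || Z2 = 11.36 Ω.
Step 4 — Series with input arm Z1: Z_in = Z1 + (Z3 || Z2) = 11.36 - j380.2 Ω = 380.4∠-88.3° Ω.
Step 5 — Power factor: PF = cos(φ) = Re(Z)/|Z| = 11.36/380.4 = 0.02986.
Step 6 — Type: Im(Z) = -380.2 ⇒ leading (phase φ = -88.3°).

PF = 0.02986 (leading, φ = -88.3°)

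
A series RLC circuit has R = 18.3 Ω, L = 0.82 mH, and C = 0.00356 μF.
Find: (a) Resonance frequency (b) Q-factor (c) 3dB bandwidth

Step 1 — Resonance condition Im(Z)=0 gives ω₀ = 1/√(LC).
Step 2 — ω₀ = 1/√(0.00082·3.56e-09) = 5.853e+05 rad/s.
Step 3 — f₀ = ω₀/(2π) = 9.315e+04 Hz.
Step 4 — Series Q: Q = ω₀L/R = 5.853e+05·0.00082/18.3 = 26.23.
Step 5 — 3dB bandwidth: Δω = ω₀/Q = 2.232e+04 rad/s; BW = Δω/(2π) = 3552 Hz.

(a) f₀ = 9.315e+04 Hz  (b) Q = 26.23  (c) BW = 3552 Hz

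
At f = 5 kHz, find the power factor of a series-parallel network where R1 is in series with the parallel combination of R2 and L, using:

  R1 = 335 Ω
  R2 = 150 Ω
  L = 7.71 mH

Step 1 — Angular frequency: ω = 2π·f = 2π·5000 = 3.142e+04 rad/s.
Step 2 — Component impedances:
  R1: Z = R = 335 Ω
  R2: Z = R = 150 Ω
  L: Z = jωL = j·3.142e+04·0.00771 = 0 + j242.2 Ω
Step 3 — Parallel branch: R2 || L = 1/(1/R2 + 1/L) = 108.4 + j67.14 Ω.
Step 4 — Series with R1: Z_total = R1 + (R2 || L) = 443.4 + j67.14 Ω = 448.5∠8.6° Ω.
Step 5 — Power factor: PF = cos(φ) = Re(Z)/|Z| = 443.42/448.47 = 0.9887.
Step 6 — Type: Im(Z) = 67.14 ⇒ lagging (phase φ = 8.6°).

PF = 0.9887 (lagging, φ = 8.6°)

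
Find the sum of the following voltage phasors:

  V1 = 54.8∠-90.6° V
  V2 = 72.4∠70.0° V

Step 1 — Convert each phasor to rectangular form:
  V1 = 54.8·(cos(-90.6°) + j·sin(-90.6°)) = -0.5739 - j54.8 V
  V2 = 72.4·(cos(70.0°) + j·sin(70.0°)) = 24.76 + j68.03 V
Step 2 — Sum components: V_total = 24.19 + j13.24 V.
Step 3 — Convert to polar: |V_total| = 27.57 V, ∠V_total = 28.7°.

V_total = 27.57∠28.7° V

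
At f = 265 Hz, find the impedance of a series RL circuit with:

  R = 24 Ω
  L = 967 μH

Step 1 — Angular frequency: ω = 2π·f = 2π·265 = 1665 rad/s.
Step 2 — Component impedances:
  R: Z = R = 24 Ω
  L: Z = jωL = j·1665·0.000967 = 0 + j1.61 Ω
Step 3 — Series combination: Z_total = R + L = 24 + j1.61 Ω = 24.05∠3.8° Ω.

Z = 24 + j1.61 Ω = 24.05∠3.8° Ω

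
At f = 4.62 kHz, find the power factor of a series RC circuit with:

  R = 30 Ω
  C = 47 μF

Step 1 — Angular frequency: ω = 2π·f = 2π·4620 = 2.903e+04 rad/s.
Step 2 — Component impedances:
  R: Z = R = 30 Ω
  C: Z = 1/(jωC) = -j/(ω·C) = 0 - j0.733 Ω
Step 3 — Series combination: Z_total = R + C = 30 - j0.733 Ω = 30.01∠-1.4° Ω.
Step 4 — Power factor: PF = cos(φ) = Re(Z)/|Z| = 30/30.01 = 0.9997.
Step 5 — Type: Im(Z) = -0.733 ⇒ leading (phase φ = -1.4°).

PF = 0.9997 (leading, φ = -1.4°)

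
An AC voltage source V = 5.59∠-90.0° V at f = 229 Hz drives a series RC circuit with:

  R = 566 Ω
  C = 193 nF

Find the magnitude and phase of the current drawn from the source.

Step 1 — Angular frequency: ω = 2π·f = 2π·229 = 1439 rad/s.
Step 2 — Component impedances:
  R: Z = R = 566 Ω
  C: Z = 1/(jωC) = -j/(ω·C) = 0 - j3601 Ω
Step 3 — Series combination: Z_total = R + C = 566 - j3601 Ω = 3645∠-81.1° Ω.
Step 4 — Source phasor: V = 5.59∠-90.0° V = 0 - j5.59 V.
Step 5 — Ohm's law: I = V / Z_total = (0 - j5.59) / (566 - j3601) = 0.001515 - j0.0002381 A.
Step 6 — Convert to polar: |I| = 0.001534 A, ∠I = -8.9°.

I = 0.001534∠-8.9° A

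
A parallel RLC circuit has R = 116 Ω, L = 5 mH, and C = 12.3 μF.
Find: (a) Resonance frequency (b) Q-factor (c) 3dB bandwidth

Step 1 — Resonance: ω₀ = 1/√(LC) = 1/√(0.005·1.23e-05) = 4032 rad/s.
Step 2 — f₀ = ω₀/(2π) = 641.8 Hz.
Step 3 — Parallel Q: Q = R/(ω₀L) = 116/(4032·0.005) = 5.753.
Step 4 — Bandwidth: Δω = ω₀/Q = 700.9 rad/s; BW = Δω/(2π) = 111.5 Hz.

(a) f₀ = 641.8 Hz  (b) Q = 5.753  (c) BW = 111.5 Hz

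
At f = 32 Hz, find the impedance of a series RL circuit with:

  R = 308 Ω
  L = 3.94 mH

Step 1 — Angular frequency: ω = 2π·f = 2π·32 = 201.1 rad/s.
Step 2 — Component impedances:
  R: Z = R = 308 Ω
  L: Z = jωL = j·201.1·0.00394 = 0 + j0.7922 Ω
Step 3 — Series combination: Z_total = R + L = 308 + j0.7922 Ω = 308∠0.1° Ω.

Z = 308 + j0.7922 Ω = 308∠0.1° Ω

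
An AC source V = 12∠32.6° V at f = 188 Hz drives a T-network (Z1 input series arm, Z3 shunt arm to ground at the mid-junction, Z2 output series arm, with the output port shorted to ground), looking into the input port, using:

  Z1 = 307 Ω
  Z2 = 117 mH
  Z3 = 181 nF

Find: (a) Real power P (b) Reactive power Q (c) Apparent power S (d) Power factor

Step 1 — Angular frequency: ω = 2π·f = 2π·188 = 1181 rad/s.
Step 2 — Component impedances:
  Z1: Z = R = 307 Ω
  Z2: Z = jωL = j·1181·0.117 = 0 + j138.2 Ω
  Z3: Z = 1/(jωC) = -j/(ω·C) = 0 - j4677 Ω
Step 3 — With the output port shorted to ground, the output series arm Z2 runs from the junction to ground; the shunt arm Z3 also runs from the junction to ground. They appear in parallel: Z3 || Z2 = 0 + j142.4 Ω.
Step 4 — Series with input arm Z1: Z_in = Z1 + (Z3 || Z2) = 307 + j142.4 Ω = 338.4∠24.9° Ω.
Step 5 — Source phasor: V = 12∠32.6° V = 10.11 + j6.465 V.
Step 6 — Current: I = V / Z = 0.03514 + j0.00476 A = 0.03546∠7.7° A.
Step 7 — Complex power: S = V·I* = 0.386 + j0.1791 VA.
Step 8 — Real power: P = Re(S) = 0.386 W.
Step 9 — Reactive power: Q = Im(S) = 0.1791 VAR.
Step 10 — Apparent power: |S| = 0.4255 VA.
Step 11 — Power factor: PF = P/|S| = 0.9071 (lagging).

(a) P = 0.386 W  (b) Q = 0.1791 VAR  (c) S = 0.4255 VA  (d) PF = 0.9071 (lagging)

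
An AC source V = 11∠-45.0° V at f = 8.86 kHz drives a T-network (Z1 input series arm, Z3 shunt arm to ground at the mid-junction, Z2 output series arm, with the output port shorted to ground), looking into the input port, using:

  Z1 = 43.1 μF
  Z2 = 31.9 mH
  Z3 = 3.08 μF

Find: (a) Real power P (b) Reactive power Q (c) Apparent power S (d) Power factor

Step 1 — Angular frequency: ω = 2π·f = 2π·8860 = 5.567e+04 rad/s.
Step 2 — Component impedances:
  Z1: Z = 1/(jωC) = -j/(ω·C) = 0 - j0.4168 Ω
  Z2: Z = jωL = j·5.567e+04·0.0319 = 0 + j1776 Ω
  Z3: Z = 1/(jωC) = -j/(ω·C) = 0 - j5.832 Ω
Step 3 — With the output port shorted to ground, the output series arm Z2 runs from the junction to ground; the shunt arm Z3 also runs from the junction to ground. They appear in parallel: Z3 || Z2 = 0 - j5.851 Ω.
Step 4 — Series with input arm Z1: Z_in = Z1 + (Z3 || Z2) = 0 - j6.268 Ω = 6.268∠-90.0° Ω.
Step 5 — Source phasor: V = 11∠-45.0° V = 7.778 - j7.778 V.
Step 6 — Current: I = V / Z = 1.241 + j1.241 A = 1.755∠45.0° A.
Step 7 — Complex power: S = V·I* = 0 - j19.3 VA.
Step 8 — Real power: P = Re(S) = 0 W.
Step 9 — Reactive power: Q = Im(S) = -19.3 VAR.
Step 10 — Apparent power: |S| = 19.3 VA.
Step 11 — Power factor: PF = P/|S| = 0 (leading).

(a) P = 0 W  (b) Q = -19.3 VAR  (c) S = 19.3 VA  (d) PF = 0 (leading)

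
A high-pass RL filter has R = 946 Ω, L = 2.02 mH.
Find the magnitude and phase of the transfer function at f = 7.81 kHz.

Step 1 — Angular frequency: ω = 2π·7810 = 4.907e+04 rad/s.
Step 2 — Transfer function: H(jω) = jωL/(R + jωL).
Step 3 — Numerator jωL = j·99.12; denominator R + jωL = 946 + j99.12.
Step 4 — H = 0.01086 + j0.1036.
Step 5 — Magnitude: |H| = 0.1042 (-19.6 dB); phase: φ = 84.0°.

|H| = 0.1042 (-19.6 dB), φ = 84.0°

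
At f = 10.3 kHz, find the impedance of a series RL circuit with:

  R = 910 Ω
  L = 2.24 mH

Step 1 — Angular frequency: ω = 2π·f = 2π·1.03e+04 = 6.472e+04 rad/s.
Step 2 — Component impedances:
  R: Z = R = 910 Ω
  L: Z = jωL = j·6.472e+04·0.00224 = 0 + j145 Ω
Step 3 — Series combination: Z_total = R + L = 910 + j145 Ω = 921.5∠9.1° Ω.

Z = 910 + j145 Ω = 921.5∠9.1° Ω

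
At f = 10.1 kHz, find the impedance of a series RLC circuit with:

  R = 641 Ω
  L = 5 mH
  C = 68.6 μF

Step 1 — Angular frequency: ω = 2π·f = 2π·1.01e+04 = 6.346e+04 rad/s.
Step 2 — Component impedances:
  R: Z = R = 641 Ω
  L: Z = jωL = j·6.346e+04·0.005 = 0 + j317.3 Ω
  C: Z = 1/(jωC) = -j/(ω·C) = 0 - j0.2297 Ω
Step 3 — Series combination: Z_total = R + L + C = 641 + j317.1 Ω = 715.1∠26.3° Ω.

Z = 641 + j317.1 Ω = 715.1∠26.3° Ω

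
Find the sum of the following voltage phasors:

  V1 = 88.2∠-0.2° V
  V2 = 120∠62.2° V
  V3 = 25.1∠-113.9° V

Step 1 — Convert each phasor to rectangular form:
  V1 = 88.2·(cos(-0.2°) + j·sin(-0.2°)) = 88.2 - j0.3079 V
  V2 = 120·(cos(62.2°) + j·sin(62.2°)) = 55.97 + j106.1 V
  V3 = 25.1·(cos(-113.9°) + j·sin(-113.9°)) = -10.17 - j22.95 V
Step 2 — Sum components: V_total = 134 + j82.89 V.
Step 3 — Convert to polar: |V_total| = 157.6 V, ∠V_total = 31.7°.

V_total = 157.6∠31.7° V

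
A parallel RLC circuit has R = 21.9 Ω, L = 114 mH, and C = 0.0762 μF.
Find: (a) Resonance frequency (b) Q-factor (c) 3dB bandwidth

Step 1 — Resonance: ω₀ = 1/√(LC) = 1/√(0.114·7.62e-08) = 1.073e+04 rad/s.
Step 2 — f₀ = ω₀/(2π) = 1708 Hz.
Step 3 — Parallel Q: Q = R/(ω₀L) = 21.9/(1.073e+04·0.114) = 0.0179.
Step 4 — Bandwidth: Δω = ω₀/Q = 5.992e+05 rad/s; BW = Δω/(2π) = 9.537e+04 Hz.

(a) f₀ = 1708 Hz  (b) Q = 0.0179  (c) BW = 9.537e+04 Hz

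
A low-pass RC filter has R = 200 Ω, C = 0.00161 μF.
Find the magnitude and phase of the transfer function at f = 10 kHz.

Step 1 — Angular frequency: ω = 2π·1e+04 = 6.283e+04 rad/s.
Step 2 — Transfer function: H(jω) = 1/(1 + jωRC).
Step 3 — Denominator: 1 + jωRC = 1 + j·6.283e+04·200·1.61e-09 = 1 + j0.02023.
Step 4 — H = 0.9996 - j0.02022.
Step 5 — Magnitude: |H| = 0.9998 (-0.0 dB); phase: φ = -1.2°.

|H| = 0.9998 (-0.0 dB), φ = -1.2°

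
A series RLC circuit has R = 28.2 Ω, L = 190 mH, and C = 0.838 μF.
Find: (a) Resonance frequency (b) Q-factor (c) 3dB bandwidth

Step 1 — Resonance: ω₀ = 1/√(LC) = 1/√(0.19·8.38e-07) = 2506 rad/s.
Step 2 — f₀ = ω₀/(2π) = 398.9 Hz.
Step 3 — Series Q: Q = ω₀L/R = 2506·0.19/28.2 = 16.89.
Step 4 — Bandwidth: Δω = ω₀/Q = 148.4 rad/s; BW = Δω/(2π) = 23.62 Hz.

(a) f₀ = 398.9 Hz  (b) Q = 16.89  (c) BW = 23.62 Hz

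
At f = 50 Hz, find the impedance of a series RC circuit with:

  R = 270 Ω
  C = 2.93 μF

Step 1 — Angular frequency: ω = 2π·f = 2π·50 = 314.2 rad/s.
Step 2 — Component impedances:
  R: Z = R = 270 Ω
  C: Z = 1/(jωC) = -j/(ω·C) = 0 - j1086 Ω
Step 3 — Series combination: Z_total = R + C = 270 - j1086 Ω = 1119∠-76.0° Ω.

Z = 270 - j1086 Ω = 1119∠-76.0° Ω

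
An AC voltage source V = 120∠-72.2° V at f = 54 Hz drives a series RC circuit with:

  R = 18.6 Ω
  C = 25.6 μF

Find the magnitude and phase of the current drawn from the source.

Step 1 — Angular frequency: ω = 2π·f = 2π·54 = 339.3 rad/s.
Step 2 — Component impedances:
  R: Z = R = 18.6 Ω
  C: Z = 1/(jωC) = -j/(ω·C) = 0 - j115.1 Ω
Step 3 — Series combination: Z_total = R + C = 18.6 - j115.1 Ω = 116.6∠-80.8° Ω.
Step 4 — Source phasor: V = 120∠-72.2° V = 36.68 - j114.3 V.
Step 5 — Ohm's law: I = V / Z_total = (36.68 - j114.3) / (18.6 - j115.1) = 1.017 + j0.1543 A.
Step 6 — Convert to polar: |I| = 1.029 A, ∠I = 8.6°.

I = 1.029∠8.6° A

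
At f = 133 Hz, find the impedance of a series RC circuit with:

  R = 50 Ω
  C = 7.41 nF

Step 1 — Angular frequency: ω = 2π·f = 2π·133 = 835.7 rad/s.
Step 2 — Component impedances:
  R: Z = R = 50 Ω
  C: Z = 1/(jωC) = -j/(ω·C) = 0 - j1.615e+05 Ω
Step 3 — Series combination: Z_total = R + C = 50 - j1.615e+05 Ω = 1.615e+05∠-90.0° Ω.

Z = 50 - j1.615e+05 Ω = 1.615e+05∠-90.0° Ω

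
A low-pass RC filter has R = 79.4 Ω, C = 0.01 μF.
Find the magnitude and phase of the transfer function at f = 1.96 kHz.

Step 1 — Angular frequency: ω = 2π·1960 = 1.232e+04 rad/s.
Step 2 — Transfer function: H(jω) = 1/(1 + jωRC).
Step 3 — Denominator: 1 + jωRC = 1 + j·1.232e+04·79.4·1e-08 = 1 + j0.009778.
Step 4 — H = 0.9999 - j0.009777.
Step 5 — Magnitude: |H| = 1 (-0.0 dB); phase: φ = -0.6°.

|H| = 1 (-0.0 dB), φ = -0.6°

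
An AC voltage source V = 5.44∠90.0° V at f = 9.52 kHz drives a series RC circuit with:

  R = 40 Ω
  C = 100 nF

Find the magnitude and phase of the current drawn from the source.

Step 1 — Angular frequency: ω = 2π·f = 2π·9520 = 5.982e+04 rad/s.
Step 2 — Component impedances:
  R: Z = R = 40 Ω
  C: Z = 1/(jωC) = -j/(ω·C) = 0 - j167.2 Ω
Step 3 — Series combination: Z_total = R + C = 40 - j167.2 Ω = 171.9∠-76.5° Ω.
Step 4 — Source phasor: V = 5.44∠90.0° V = 0 + j5.44 V.
Step 5 — Ohm's law: I = V / Z_total = (0 + j5.44) / (40 - j167.2) = -0.03078 + j0.007364 A.
Step 6 — Convert to polar: |I| = 0.03165 A, ∠I = 166.5°.

I = 0.03165∠166.5° A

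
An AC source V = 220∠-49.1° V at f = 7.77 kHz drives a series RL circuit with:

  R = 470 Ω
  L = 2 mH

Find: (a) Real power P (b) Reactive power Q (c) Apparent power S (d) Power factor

Step 1 — Angular frequency: ω = 2π·f = 2π·7770 = 4.882e+04 rad/s.
Step 2 — Component impedances:
  R: Z = R = 470 Ω
  L: Z = jωL = j·4.882e+04·0.002 = 0 + j97.64 Ω
Step 3 — Series combination: Z_total = R + L = 470 + j97.64 Ω = 480∠11.7° Ω.
Step 4 — Source phasor: V = 220∠-49.1° V = 144 - j166.3 V.
Step 5 — Current: I = V / Z = 0.2233 - j0.4002 A = 0.4583∠-60.8° A.
Step 6 — Complex power: S = V·I* = 98.72 + j20.51 VA.
Step 7 — Real power: P = Re(S) = 98.72 W.
Step 8 — Reactive power: Q = Im(S) = 20.51 VAR.
Step 9 — Apparent power: |S| = 100.8 VA.
Step 10 — Power factor: PF = P/|S| = 0.9791 (lagging).

(a) P = 98.72 W  (b) Q = 20.51 VAR  (c) S = 100.8 VA  (d) PF = 0.9791 (lagging)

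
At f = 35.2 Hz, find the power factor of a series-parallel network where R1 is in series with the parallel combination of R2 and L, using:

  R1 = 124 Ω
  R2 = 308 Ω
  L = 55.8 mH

Step 1 — Angular frequency: ω = 2π·f = 2π·35.2 = 221.2 rad/s.
Step 2 — Component impedances:
  R1: Z = R = 124 Ω
  R2: Z = R = 308 Ω
  L: Z = jωL = j·221.2·0.0558 = 0 + j12.34 Ω
Step 3 — Parallel branch: R2 || L = 1/(1/R2 + 1/L) = 0.4937 + j12.32 Ω.
Step 4 — Series with R1: Z_total = R1 + (R2 || L) = 124.5 + j12.32 Ω = 125.1∠5.7° Ω.
Step 5 — Power factor: PF = cos(φ) = Re(Z)/|Z| = 124.49/125.1 = 0.9951.
Step 6 — Type: Im(Z) = 12.32 ⇒ lagging (phase φ = 5.7°).

PF = 0.9951 (lagging, φ = 5.7°)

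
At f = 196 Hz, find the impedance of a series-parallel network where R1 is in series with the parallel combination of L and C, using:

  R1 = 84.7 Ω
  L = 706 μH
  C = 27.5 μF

Step 1 — Angular frequency: ω = 2π·f = 2π·196 = 1232 rad/s.
Step 2 — Component impedances:
  R1: Z = R = 84.7 Ω
  L: Z = jωL = j·1232·0.000706 = 0 + j0.8694 Ω
  C: Z = 1/(jωC) = -j/(ω·C) = 0 - j29.53 Ω
Step 3 — Parallel branch: L || C = 1/(1/L + 1/C) = 0 + j0.8958 Ω.
Step 4 — Series with R1: Z_total = R1 + (L || C) = 84.7 + j0.8958 Ω = 84.7∠0.6° Ω.

Z = 84.7 + j0.8958 Ω = 84.7∠0.6° Ω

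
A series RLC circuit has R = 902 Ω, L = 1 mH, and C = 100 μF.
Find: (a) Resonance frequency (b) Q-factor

Step 1 — Resonance condition Im(Z)=0 gives ω₀ = 1/√(LC).
Step 2 — ω₀ = 1/√(0.001·0.0001) = 3162 rad/s.
Step 3 — f₀ = ω₀/(2π) = 503.3 Hz.
Step 4 — Series Q: Q = ω₀L/R = 3162·0.001/902 = 0.003506.

(a) f₀ = 503.3 Hz  (b) Q = 0.003506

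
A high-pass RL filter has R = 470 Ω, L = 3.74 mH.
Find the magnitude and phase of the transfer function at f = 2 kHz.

Step 1 — Angular frequency: ω = 2π·2000 = 1.257e+04 rad/s.
Step 2 — Transfer function: H(jω) = jωL/(R + jωL).
Step 3 — Numerator jωL = j·47; denominator R + jωL = 470 + j47.
Step 4 — H = 0.0099 + j0.09901.
Step 5 — Magnitude: |H| = 0.0995 (-20.0 dB); phase: φ = 84.3°.

|H| = 0.0995 (-20.0 dB), φ = 84.3°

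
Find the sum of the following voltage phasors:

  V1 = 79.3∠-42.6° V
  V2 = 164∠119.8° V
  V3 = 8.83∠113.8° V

Step 1 — Convert each phasor to rectangular form:
  V1 = 79.3·(cos(-42.6°) + j·sin(-42.6°)) = 58.37 - j53.68 V
  V2 = 164·(cos(119.8°) + j·sin(119.8°)) = -81.5 + j142.3 V
  V3 = 8.83·(cos(113.8°) + j·sin(113.8°)) = -3.563 + j8.079 V
Step 2 — Sum components: V_total = -26.69 + j96.72 V.
Step 3 — Convert to polar: |V_total| = 100.3 V, ∠V_total = 105.4°.

V_total = 100.3∠105.4° V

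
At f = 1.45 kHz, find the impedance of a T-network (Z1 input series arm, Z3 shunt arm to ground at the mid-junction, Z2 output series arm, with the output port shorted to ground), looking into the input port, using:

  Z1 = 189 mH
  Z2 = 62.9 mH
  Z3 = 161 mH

Step 1 — Angular frequency: ω = 2π·f = 2π·1450 = 9111 rad/s.
Step 2 — Component impedances:
  Z1: Z = jωL = j·9111·0.189 = 0 + j1722 Ω
  Z2: Z = jωL = j·9111·0.0629 = 0 + j573.1 Ω
  Z3: Z = jωL = j·9111·0.161 = 0 + j1467 Ω
Step 3 — With the output port shorted to ground, the output series arm Z2 runs from the junction to ground; the shunt arm Z3 also runs from the junction to ground. They appear in parallel: Z3 || Z2 = 0 + j412.1 Ω.
Step 4 — Series with input arm Z1: Z_in = Z1 + (Z3 || Z2) = 0 + j2134 Ω = 2134∠90.0° Ω.

Z = 0 + j2134 Ω = 2134∠90.0° Ω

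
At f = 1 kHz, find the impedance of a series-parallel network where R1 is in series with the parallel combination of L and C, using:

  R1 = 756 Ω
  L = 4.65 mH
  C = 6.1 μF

Step 1 — Angular frequency: ω = 2π·f = 2π·1000 = 6283 rad/s.
Step 2 — Component impedances:
  R1: Z = R = 756 Ω
  L: Z = jωL = j·6283·0.00465 = 0 + j29.22 Ω
  C: Z = 1/(jωC) = -j/(ω·C) = 0 - j26.09 Ω
Step 3 — Parallel branch: L || C = 1/(1/L + 1/C) = 0 - j243.9 Ω.
Step 4 — Series with R1: Z_total = R1 + (L || C) = 756 - j243.9 Ω = 794.4∠-17.9° Ω.

Z = 756 - j243.9 Ω = 794.4∠-17.9° Ω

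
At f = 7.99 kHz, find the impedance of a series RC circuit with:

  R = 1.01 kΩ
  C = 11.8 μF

Step 1 — Angular frequency: ω = 2π·f = 2π·7990 = 5.02e+04 rad/s.
Step 2 — Component impedances:
  R: Z = R = 1010 Ω
  C: Z = 1/(jωC) = -j/(ω·C) = 0 - j1.688 Ω
Step 3 — Series combination: Z_total = R + C = 1010 - j1.688 Ω = 1010∠-0.1° Ω.

Z = 1010 - j1.688 Ω = 1010∠-0.1° Ω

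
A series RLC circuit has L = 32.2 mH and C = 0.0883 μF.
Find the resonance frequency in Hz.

Step 1 — Resonance condition Im(Z)=0 gives ω₀ = 1/√(LC).
Step 2 — ω₀ = 1/√(0.0322·8.83e-08) = 1.875e+04 rad/s.
Step 3 — f₀ = ω₀/(2π) = 2985 Hz.

f₀ = 2985 Hz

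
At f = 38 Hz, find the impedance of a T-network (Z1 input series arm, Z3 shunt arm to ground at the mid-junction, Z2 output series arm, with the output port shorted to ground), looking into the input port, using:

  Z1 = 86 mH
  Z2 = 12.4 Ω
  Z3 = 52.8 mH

Step 1 — Angular frequency: ω = 2π·f = 2π·38 = 238.8 rad/s.
Step 2 — Component impedances:
  Z1: Z = jωL = j·238.8·0.086 = 0 + j20.53 Ω
  Z2: Z = R = 12.4 Ω
  Z3: Z = jωL = j·238.8·0.0528 = 0 + j12.61 Ω
Step 3 — With the output port shorted to ground, the output series arm Z2 runs from the junction to ground; the shunt arm Z3 also runs from the junction to ground. They appear in parallel: Z3 || Z2 = 6.302 + j6.199 Ω.
Step 4 — Series with input arm Z1: Z_in = Z1 + (Z3 || Z2) = 6.302 + j26.73 Ω = 27.47∠76.7° Ω.

Z = 6.302 + j26.73 Ω = 27.47∠76.7° Ω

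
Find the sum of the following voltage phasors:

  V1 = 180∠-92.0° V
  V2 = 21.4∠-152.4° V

Step 1 — Convert each phasor to rectangular form:
  V1 = 180·(cos(-92.0°) + j·sin(-92.0°)) = -6.282 - j179.9 V
  V2 = 21.4·(cos(-152.4°) + j·sin(-152.4°)) = -18.96 - j9.915 V
Step 2 — Sum components: V_total = -25.25 - j189.8 V.
Step 3 — Convert to polar: |V_total| = 191.5 V, ∠V_total = -97.6°.

V_total = 191.5∠-97.6° V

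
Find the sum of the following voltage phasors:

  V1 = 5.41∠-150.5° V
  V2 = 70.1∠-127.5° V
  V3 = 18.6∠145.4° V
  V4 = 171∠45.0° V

Step 1 — Convert each phasor to rectangular form:
  V1 = 5.41·(cos(-150.5°) + j·sin(-150.5°)) = -4.709 - j2.664 V
  V2 = 70.1·(cos(-127.5°) + j·sin(-127.5°)) = -42.67 - j55.61 V
  V3 = 18.6·(cos(145.4°) + j·sin(145.4°)) = -15.31 + j10.56 V
  V4 = 171·(cos(45.0°) + j·sin(45.0°)) = 120.9 + j120.9 V
Step 2 — Sum components: V_total = 58.22 + j73.2 V.
Step 3 — Convert to polar: |V_total| = 93.53 V, ∠V_total = 51.5°.

V_total = 93.53∠51.5° V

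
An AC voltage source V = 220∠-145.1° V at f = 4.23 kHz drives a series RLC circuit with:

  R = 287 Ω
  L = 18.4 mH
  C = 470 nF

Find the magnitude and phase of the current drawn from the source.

Step 1 — Angular frequency: ω = 2π·f = 2π·4230 = 2.658e+04 rad/s.
Step 2 — Component impedances:
  R: Z = R = 287 Ω
  L: Z = jωL = j·2.658e+04·0.0184 = 0 + j489 Ω
  C: Z = 1/(jωC) = -j/(ω·C) = 0 - j80.05 Ω
Step 3 — Series combination: Z_total = R + L + C = 287 + j409 Ω = 499.6∠54.9° Ω.
Step 4 — Source phasor: V = 220∠-145.1° V = -180.4 - j125.9 V.
Step 5 — Ohm's law: I = V / Z_total = (-180.4 - j125.9) / (287 + j409) = -0.4137 + j0.1509 A.
Step 6 — Convert to polar: |I| = 0.4403 A, ∠I = 160.0°.

I = 0.4403∠160.0° A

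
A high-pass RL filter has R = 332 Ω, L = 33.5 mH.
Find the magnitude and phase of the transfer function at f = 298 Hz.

Step 1 — Angular frequency: ω = 2π·298 = 1872 rad/s.
Step 2 — Transfer function: H(jω) = jωL/(R + jωL).
Step 3 — Numerator jωL = j·62.73; denominator R + jωL = 332 + j62.73.
Step 4 — H = 0.03446 + j0.1824.
Step 5 — Magnitude: |H| = 0.1856 (-14.6 dB); phase: φ = 79.3°.

|H| = 0.1856 (-14.6 dB), φ = 79.3°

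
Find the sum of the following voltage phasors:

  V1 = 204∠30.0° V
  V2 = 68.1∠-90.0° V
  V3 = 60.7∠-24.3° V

Step 1 — Convert each phasor to rectangular form:
  V1 = 204·(cos(30.0°) + j·sin(30.0°)) = 176.7 + j102 V
  V2 = 68.1·(cos(-90.0°) + j·sin(-90.0°)) = 0 - j68.1 V
  V3 = 60.7·(cos(-24.3°) + j·sin(-24.3°)) = 55.32 - j24.98 V
Step 2 — Sum components: V_total = 232 + j8.921 V.
Step 3 — Convert to polar: |V_total| = 232.2 V, ∠V_total = 2.2°.

V_total = 232.2∠2.2° V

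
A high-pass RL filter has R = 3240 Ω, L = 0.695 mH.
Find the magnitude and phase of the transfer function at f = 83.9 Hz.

Step 1 — Angular frequency: ω = 2π·83.9 = 527.2 rad/s.
Step 2 — Transfer function: H(jω) = jωL/(R + jωL).
Step 3 — Numerator jωL = j·0.3664; denominator R + jωL = 3240 + j0.3664.
Step 4 — H = 1.279e-08 + j0.0001131.
Step 5 — Magnitude: |H| = 0.0001131 (-78.9 dB); phase: φ = 90.0°.

|H| = 0.0001131 (-78.9 dB), φ = 90.0°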